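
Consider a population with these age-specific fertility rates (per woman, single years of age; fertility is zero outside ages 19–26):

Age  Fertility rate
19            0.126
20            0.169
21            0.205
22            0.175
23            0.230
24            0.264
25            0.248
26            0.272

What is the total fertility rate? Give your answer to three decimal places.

1.689

Sum of ASFRs = 0.126 + 0.169 + 0.205 + 0.175 + 0.230 + 0.264 + 0.248 + 0.272 = 1.689
TFR = 1.689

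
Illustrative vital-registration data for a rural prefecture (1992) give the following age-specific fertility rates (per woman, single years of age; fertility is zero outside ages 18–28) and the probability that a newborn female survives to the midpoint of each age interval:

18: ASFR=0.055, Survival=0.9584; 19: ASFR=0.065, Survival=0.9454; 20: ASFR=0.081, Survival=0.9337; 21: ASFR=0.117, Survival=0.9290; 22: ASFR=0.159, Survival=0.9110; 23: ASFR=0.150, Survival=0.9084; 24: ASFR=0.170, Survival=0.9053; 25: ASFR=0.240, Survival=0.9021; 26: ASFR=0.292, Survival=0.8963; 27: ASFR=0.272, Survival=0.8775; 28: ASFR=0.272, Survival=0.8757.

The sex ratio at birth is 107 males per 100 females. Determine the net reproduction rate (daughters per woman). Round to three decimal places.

Proportion female at birth = 100 / (100 + 107) = 0.48309.
Weighting each age-specific rate by interval width and survival:
  18: 1 × 0.055 × 0.9584 = 0.05271
  19: 1 × 0.065 × 0.9454 = 0.06145
  20: 1 × 0.081 × 0.9337 = 0.07563
  21: 1 × 0.117 × 0.9290 = 0.10869
  22: 1 × 0.159 × 0.9110 = 0.14485
  23: 1 × 0.150 × 0.9084 = 0.13626
  24: 1 × 0.170 × 0.9053 = 0.15390
  25: 1 × 0.240 × 0.9021 = 0.21650
  26: 1 × 0.292 × 0.8963 = 0.26172
  27: 1 × 0.272 × 0.8775 = 0.23868
  28: 1 × 0.272 × 0.8757 = 0.23819
Sum = 1.68858
NRR = 0.48309 × 1.68858 = 0.81574

0.816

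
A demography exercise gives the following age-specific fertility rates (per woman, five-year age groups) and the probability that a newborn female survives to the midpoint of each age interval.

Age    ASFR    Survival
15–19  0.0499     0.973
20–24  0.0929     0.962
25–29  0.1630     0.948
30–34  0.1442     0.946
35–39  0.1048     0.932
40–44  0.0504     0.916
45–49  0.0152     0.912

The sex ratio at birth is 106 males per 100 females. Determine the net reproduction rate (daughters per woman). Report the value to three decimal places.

Proportion female at birth = 100 / (100 + 106) = 0.48544.
Per-age-group product (5 × ASFR × survival probability):
  15–19: 5 × 0.0499 × 0.973 = 0.24276
  20–24: 5 × 0.0929 × 0.962 = 0.44685
  25–29: 5 × 0.1630 × 0.948 = 0.77262
  30–34: 5 × 0.1442 × 0.946 = 0.68207
  35–39: 5 × 0.1048 × 0.932 = 0.48837
  40–44: 5 × 0.0504 × 0.916 = 0.23083
  45–49: 5 × 0.0152 × 0.912 = 0.06931
Sum = 2.93281
NRR = 0.48544 × 2.93281 = 1.42370
NRR > 1, so each generation more than replaces itself.

1.424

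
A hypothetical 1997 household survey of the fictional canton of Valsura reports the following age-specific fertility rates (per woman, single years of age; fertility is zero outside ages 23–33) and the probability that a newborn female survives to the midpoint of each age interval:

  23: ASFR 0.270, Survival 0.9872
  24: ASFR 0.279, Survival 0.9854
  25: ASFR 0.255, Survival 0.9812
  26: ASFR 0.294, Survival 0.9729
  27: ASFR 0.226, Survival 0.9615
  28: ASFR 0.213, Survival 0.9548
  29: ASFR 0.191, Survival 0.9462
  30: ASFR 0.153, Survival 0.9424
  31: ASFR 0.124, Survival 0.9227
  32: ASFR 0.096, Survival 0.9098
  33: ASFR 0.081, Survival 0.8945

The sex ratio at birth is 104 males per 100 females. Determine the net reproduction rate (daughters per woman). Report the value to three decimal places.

1.028

Proportion female at birth = 100 / (100 + 104) = 0.49020.
Survival-weighted fertility by age (1·fₓ·Sₓ):
  23: 1 × 0.270 × 0.9872 = 0.26654
  24: 1 × 0.279 × 0.9854 = 0.27493
  25: 1 × 0.255 × 0.9812 = 0.25021
  26: 1 × 0.294 × 0.9729 = 0.28603
  27: 1 × 0.226 × 0.9615 = 0.21730
  28: 1 × 0.213 × 0.9548 = 0.20337
  29: 1 × 0.191 × 0.9462 = 0.18072
  30: 1 × 0.153 × 0.9424 = 0.14419
  31: 1 × 0.124 × 0.9227 = 0.11441
  32: 1 × 0.096 × 0.9098 = 0.08734
  33: 1 × 0.081 × 0.8945 = 0.07245
Sum = 2.09749
NRR = 0.49020 × 2.09749 = 1.02819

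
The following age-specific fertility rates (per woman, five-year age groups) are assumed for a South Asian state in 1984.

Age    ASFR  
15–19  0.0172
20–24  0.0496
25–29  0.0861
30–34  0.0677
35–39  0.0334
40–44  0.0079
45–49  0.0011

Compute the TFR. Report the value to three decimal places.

Sum of ASFRs = 0.0172 + 0.0496 + 0.0861 + 0.0677 + 0.0334 + 0.0079 + 0.0011 = 0.2630
TFR = 5 × 0.2630 = 1.315

1.315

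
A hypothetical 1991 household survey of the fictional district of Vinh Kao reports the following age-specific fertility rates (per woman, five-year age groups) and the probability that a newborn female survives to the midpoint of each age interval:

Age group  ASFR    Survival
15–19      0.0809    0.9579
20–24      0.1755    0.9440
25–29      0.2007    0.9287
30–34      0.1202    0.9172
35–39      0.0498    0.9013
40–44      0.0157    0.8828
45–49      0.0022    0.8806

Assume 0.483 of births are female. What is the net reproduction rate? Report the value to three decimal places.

Proportion female at birth = 0.483.
Each age group contributes 5 × ASFR × survival:
  15–19: 5 × 0.0809 × 0.9579 = 0.38747
  20–24: 5 × 0.1755 × 0.9440 = 0.82836
  25–29: 5 × 0.2007 × 0.9287 = 0.93195
  30–34: 5 × 0.1202 × 0.9172 = 0.55124
  35–39: 5 × 0.0498 × 0.9013 = 0.22442
  40–44: 5 × 0.0157 × 0.8828 = 0.06930
  45–49: 5 × 0.0022 × 0.8806 = 0.00969
Sum = 3.00243
NRR = 0.483 × 3.00243 = 1.45017
An NRR exceeding 1 indicates intrinsic growth under these rates.

1.450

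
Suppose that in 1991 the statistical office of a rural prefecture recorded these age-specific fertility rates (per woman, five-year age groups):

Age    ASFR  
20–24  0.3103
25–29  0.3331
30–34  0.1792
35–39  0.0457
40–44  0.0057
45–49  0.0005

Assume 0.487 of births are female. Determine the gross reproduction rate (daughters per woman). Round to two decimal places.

Proportion female at birth = 0.487.
Sum of ASFRs = 0.3103 + 0.3331 + 0.1792 + 0.0457 + 0.0057 + 0.0005 = 0.8745
TFR = 5 × 0.8745 = 4.3725
GRR = 0.487 × 4.3725 = 2.12941

2.13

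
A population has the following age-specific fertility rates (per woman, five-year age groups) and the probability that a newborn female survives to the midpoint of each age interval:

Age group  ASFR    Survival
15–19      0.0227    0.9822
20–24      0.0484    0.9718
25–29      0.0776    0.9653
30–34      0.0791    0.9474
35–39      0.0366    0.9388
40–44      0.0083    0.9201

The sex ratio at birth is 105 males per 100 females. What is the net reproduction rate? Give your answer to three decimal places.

Proportion female at birth = 100 / (100 + 105) = 0.48780.
Per-age-group product (5 × ASFR × survival probability):
  15–19: 5 × 0.0227 × 0.9822 = 0.11148
  20–24: 5 × 0.0484 × 0.9718 = 0.23518
  25–29: 5 × 0.0776 × 0.9653 = 0.37454
  30–34: 5 × 0.0791 × 0.9474 = 0.37470
  35–39: 5 × 0.0366 × 0.9388 = 0.17180
  40–44: 5 × 0.0083 × 0.9201 = 0.03818
Sum = 1.30588
NRR = 0.48780 × 1.30588 = 0.63701
With NRR below 1 the population is below replacement fertility.

0.637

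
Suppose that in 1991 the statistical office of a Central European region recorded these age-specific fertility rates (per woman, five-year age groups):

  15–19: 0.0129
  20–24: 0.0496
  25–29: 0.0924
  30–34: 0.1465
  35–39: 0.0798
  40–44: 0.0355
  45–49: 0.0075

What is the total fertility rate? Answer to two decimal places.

Sum of ASFRs = 0.0129 + 0.0496 + 0.0924 + 0.1465 + 0.0798 + 0.0355 + 0.0075 = 0.4242
TFR = 5 × 0.4242 = 2.121

2.12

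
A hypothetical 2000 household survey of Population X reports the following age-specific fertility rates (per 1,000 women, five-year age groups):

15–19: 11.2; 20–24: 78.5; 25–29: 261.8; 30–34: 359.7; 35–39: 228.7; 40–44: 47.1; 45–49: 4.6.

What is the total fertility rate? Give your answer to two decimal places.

4.96

Sum of ASFRs = 11.2 + 78.5 + 261.8 + 359.7 + 228.7 + 47.1 + 4.6 = 991.6
TFR = 5 × 991.6 / 1000 = 4.958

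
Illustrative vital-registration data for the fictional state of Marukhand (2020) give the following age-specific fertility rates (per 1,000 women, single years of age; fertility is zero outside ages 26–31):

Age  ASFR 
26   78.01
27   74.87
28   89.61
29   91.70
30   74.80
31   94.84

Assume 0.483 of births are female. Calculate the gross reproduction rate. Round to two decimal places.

Proportion female at birth = 0.483.
Sum of ASFRs = 78.01 + 74.87 + 89.61 + 91.70 + 74.80 + 94.84 = 503.83
TFR = 503.83 / 1000 = 0.50383
GRR = 0.483 × 0.50383 = 0.24335

0.24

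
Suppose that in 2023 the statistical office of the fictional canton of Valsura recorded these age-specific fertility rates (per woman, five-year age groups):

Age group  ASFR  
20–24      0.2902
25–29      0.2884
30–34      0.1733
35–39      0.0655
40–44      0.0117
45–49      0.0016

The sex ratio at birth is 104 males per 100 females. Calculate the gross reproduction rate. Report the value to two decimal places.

2.04

Proportion female at birth = 100 / (100 + 104) = 0.49020.
Sum of ASFRs = 0.2902 + 0.2884 + 0.1733 + 0.0655 + 0.0117 + 0.0016 = 0.8307
TFR = 5 × 0.8307 = 4.1535
GRR = 0.49020 × 4.1535 = 2.03605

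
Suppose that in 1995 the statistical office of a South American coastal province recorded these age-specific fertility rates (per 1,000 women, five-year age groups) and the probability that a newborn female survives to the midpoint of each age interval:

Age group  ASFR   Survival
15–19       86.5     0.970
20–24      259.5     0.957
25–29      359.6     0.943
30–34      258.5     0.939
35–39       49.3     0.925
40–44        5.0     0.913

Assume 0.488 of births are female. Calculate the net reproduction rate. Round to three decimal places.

Proportion female at birth = 0.488.
Weighting each age-specific rate by interval width and survival:
  15–19: 5 × 86.5/1000 × 0.970 = 0.41953
  20–24: 5 × 259.5/1000 × 0.957 = 1.24171
  25–29: 5 × 359.6/1000 × 0.943 = 1.69551
  30–34: 5 × 258.5/1000 × 0.939 = 1.21366
  35–39: 5 × 49.3/1000 × 0.925 = 0.22801
  40–44: 5 × 5.0/1000 × 0.913 = 0.02283
Sum = 4.82125
NRR = 0.488 × 4.82125 = 2.35277
With NRR above 1 the population is above replacement fertility.

2.353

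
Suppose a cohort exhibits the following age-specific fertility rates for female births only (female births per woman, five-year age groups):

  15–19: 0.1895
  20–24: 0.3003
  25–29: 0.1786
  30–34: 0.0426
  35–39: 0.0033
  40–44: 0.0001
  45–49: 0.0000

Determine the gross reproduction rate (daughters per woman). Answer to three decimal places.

Sum of female ASFRs = 0.1895 + 0.3003 + 0.1786 + 0.0426 + 0.0033 + 0.0001 + 0.0000 = 0.7144
GRR = 5 × 0.7144 = 3.572

3.572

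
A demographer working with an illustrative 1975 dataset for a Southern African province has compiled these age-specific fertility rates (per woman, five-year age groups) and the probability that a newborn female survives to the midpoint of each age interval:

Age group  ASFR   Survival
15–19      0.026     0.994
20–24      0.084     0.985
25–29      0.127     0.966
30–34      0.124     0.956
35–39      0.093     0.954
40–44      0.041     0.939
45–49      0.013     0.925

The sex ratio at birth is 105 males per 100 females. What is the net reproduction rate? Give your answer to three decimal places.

1.193

Proportion female at birth = 100 / (100 + 105) = 0.48780.
Each age group contributes 5 × ASFR × survival:
  15–19: 5 × 0.026 × 0.994 = 0.12922
  20–24: 5 × 0.084 × 0.985 = 0.41370
  25–29: 5 × 0.127 × 0.966 = 0.61341
  30–34: 5 × 0.124 × 0.956 = 0.59272
  35–39: 5 × 0.093 × 0.954 = 0.44361
  40–44: 5 × 0.041 × 0.939 = 0.19250
  45–49: 5 × 0.013 × 0.925 = 0.06013
Sum = 2.44529
NRR = 0.48780 × 2.44529 = 1.19281
NRR > 1, so each generation more than replaces itself.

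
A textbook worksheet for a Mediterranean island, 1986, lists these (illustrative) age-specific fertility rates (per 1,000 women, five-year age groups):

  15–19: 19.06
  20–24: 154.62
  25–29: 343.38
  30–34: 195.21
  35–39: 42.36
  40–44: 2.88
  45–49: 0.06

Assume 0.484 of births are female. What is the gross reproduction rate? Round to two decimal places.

Proportion female at birth = 0.484.
Sum of ASFRs = 19.06 + 154.62 + 343.38 + 195.21 + 42.36 + 2.88 + 0.06 = 757.57
TFR = 5 × 757.57 / 1000 = 3.78785
GRR = 0.484 × 3.78785 = 1.83332

1.83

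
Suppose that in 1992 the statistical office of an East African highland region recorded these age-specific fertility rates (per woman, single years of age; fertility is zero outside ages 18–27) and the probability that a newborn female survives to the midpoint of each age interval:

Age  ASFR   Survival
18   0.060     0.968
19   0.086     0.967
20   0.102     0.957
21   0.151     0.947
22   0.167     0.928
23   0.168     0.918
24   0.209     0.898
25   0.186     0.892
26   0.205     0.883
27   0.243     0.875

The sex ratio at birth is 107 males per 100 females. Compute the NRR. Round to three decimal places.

Proportion female at birth = 100 / (100 + 107) = 0.48309.
Weighting each age-specific rate by interval width and survival:
  18: 1 × 0.060 × 0.968 = 0.05808
  19: 1 × 0.086 × 0.967 = 0.08316
  20: 1 × 0.102 × 0.957 = 0.09761
  21: 1 × 0.151 × 0.947 = 0.14300
  22: 1 × 0.167 × 0.928 = 0.15498
  23: 1 × 0.168 × 0.918 = 0.15422
  24: 1 × 0.209 × 0.898 = 0.18768
  25: 1 × 0.186 × 0.892 = 0.16591
  26: 1 × 0.205 × 0.883 = 0.18102
  27: 1 × 0.243 × 0.875 = 0.21263
Sum = 1.43829
NRR = 0.48309 × 1.43829 = 0.69482

0.695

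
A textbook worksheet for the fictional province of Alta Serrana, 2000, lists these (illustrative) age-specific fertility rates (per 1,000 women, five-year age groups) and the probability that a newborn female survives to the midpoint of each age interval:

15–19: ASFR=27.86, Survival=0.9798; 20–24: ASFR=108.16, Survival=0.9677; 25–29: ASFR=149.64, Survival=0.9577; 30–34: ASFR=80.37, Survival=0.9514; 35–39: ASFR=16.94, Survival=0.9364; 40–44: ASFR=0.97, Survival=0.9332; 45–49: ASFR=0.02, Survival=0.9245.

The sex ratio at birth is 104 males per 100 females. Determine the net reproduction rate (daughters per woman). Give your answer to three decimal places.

Proportion female at birth = 100 / (100 + 104) = 0.49020.
Per-age-group product (5 × ASFR × survival probability):
  15–19: 5 × 27.86/1000 × 0.9798 = 0.13649
  20–24: 5 × 108.16/1000 × 0.9677 = 0.52333
  25–29: 5 × 149.64/1000 × 0.9577 = 0.71655
  30–34: 5 × 80.37/1000 × 0.9514 = 0.38232
  35–39: 5 × 16.94/1000 × 0.9364 = 0.07931
  40–44: 5 × 0.97/1000 × 0.9332 = 0.00453
  45–49: 5 × 0.02/1000 × 0.9245 = 0.00009
Sum = 1.84262
NRR = 0.49020 × 1.84262 = 0.90325
An NRR under 1 implies long-run decline under these rates.

0.903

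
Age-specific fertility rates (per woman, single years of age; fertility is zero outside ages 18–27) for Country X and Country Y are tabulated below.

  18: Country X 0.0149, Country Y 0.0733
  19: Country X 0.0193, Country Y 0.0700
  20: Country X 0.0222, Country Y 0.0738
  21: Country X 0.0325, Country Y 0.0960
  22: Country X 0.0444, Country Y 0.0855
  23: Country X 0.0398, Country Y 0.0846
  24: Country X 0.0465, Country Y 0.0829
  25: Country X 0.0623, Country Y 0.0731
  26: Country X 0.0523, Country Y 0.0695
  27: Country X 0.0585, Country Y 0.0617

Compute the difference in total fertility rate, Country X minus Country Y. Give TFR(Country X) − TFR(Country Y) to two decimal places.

-0.38

Country X:
  Sum of ASFRs = 0.0149 + 0.0193 + 0.0222 + 0.0325 + 0.0444 + 0.0398 + 0.0465 + 0.0623 + 0.0523 + 0.0585 = 0.3927
  TFR = 0.3927
Country Y:
  Sum of ASFRs = 0.0733 + 0.0700 + 0.0738 + 0.0960 + 0.0855 + 0.0846 + 0.0829 + 0.0731 + 0.0695 + 0.0617 = 0.7704
  TFR = 0.7704
Difference = 0.3927 − 0.7704 = -0.3777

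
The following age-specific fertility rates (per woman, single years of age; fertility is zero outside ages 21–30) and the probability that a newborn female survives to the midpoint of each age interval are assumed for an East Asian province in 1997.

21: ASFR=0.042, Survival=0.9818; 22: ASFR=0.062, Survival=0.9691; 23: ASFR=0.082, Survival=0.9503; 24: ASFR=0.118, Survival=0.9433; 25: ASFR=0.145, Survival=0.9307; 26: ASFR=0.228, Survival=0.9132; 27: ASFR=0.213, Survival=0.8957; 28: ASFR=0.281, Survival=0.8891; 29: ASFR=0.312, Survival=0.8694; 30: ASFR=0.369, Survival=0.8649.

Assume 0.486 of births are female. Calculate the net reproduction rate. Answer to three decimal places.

0.809

Proportion female at birth = 0.486.
Each age group contributes 1 × ASFR × survival:
  21: 1 × 0.042 × 0.9818 = 0.04124
  22: 1 × 0.062 × 0.9691 = 0.06008
  23: 1 × 0.082 × 0.9503 = 0.07792
  24: 1 × 0.118 × 0.9433 = 0.11131
  25: 1 × 0.145 × 0.9307 = 0.13495
  26: 1 × 0.228 × 0.9132 = 0.20821
  27: 1 × 0.213 × 0.8957 = 0.19078
  28: 1 × 0.281 × 0.8891 = 0.24984
  29: 1 × 0.312 × 0.8694 = 0.27125
  30: 1 × 0.369 × 0.8649 = 0.31915
Sum = 1.66473
NRR = 0.486 × 1.66473 = 0.80906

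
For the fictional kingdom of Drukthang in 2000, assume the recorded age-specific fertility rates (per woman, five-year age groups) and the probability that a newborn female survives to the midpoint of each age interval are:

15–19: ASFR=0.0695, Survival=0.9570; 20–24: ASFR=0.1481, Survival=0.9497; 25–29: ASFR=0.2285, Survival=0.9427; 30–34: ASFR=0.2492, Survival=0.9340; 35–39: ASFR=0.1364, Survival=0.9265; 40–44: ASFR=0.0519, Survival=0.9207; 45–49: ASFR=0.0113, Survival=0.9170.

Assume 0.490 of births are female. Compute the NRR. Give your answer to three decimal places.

2.058

Proportion female at birth = 0.490.
Per-age-group product (5 × ASFR × survival probability):
  15–19: 5 × 0.0695 × 0.9570 = 0.33256
  20–24: 5 × 0.1481 × 0.9497 = 0.70325
  25–29: 5 × 0.2285 × 0.9427 = 1.07703
  30–34: 5 × 0.2492 × 0.9340 = 1.16376
  35–39: 5 × 0.1364 × 0.9265 = 0.63187
  40–44: 5 × 0.0519 × 0.9207 = 0.23892
  45–49: 5 × 0.0113 × 0.9170 = 0.05181
Sum = 4.19920
NRR = 0.490 × 4.19920 = 2.05761
NRR > 1, so each generation more than replaces itself.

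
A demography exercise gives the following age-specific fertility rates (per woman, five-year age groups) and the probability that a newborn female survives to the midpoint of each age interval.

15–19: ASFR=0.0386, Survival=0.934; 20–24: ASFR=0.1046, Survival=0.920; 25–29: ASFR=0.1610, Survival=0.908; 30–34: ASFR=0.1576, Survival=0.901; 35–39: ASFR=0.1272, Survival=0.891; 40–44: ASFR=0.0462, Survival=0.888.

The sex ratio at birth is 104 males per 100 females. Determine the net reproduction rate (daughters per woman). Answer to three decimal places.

Proportion female at birth = 100 / (100 + 104) = 0.49020.
Per-age-group product (5 × ASFR × survival probability):
  15–19: 5 × 0.0386 × 0.934 = 0.18026
  20–24: 5 × 0.1046 × 0.920 = 0.48116
  25–29: 5 × 0.1610 × 0.908 = 0.73094
  30–34: 5 × 0.1576 × 0.901 = 0.70999
  35–39: 5 × 0.1272 × 0.891 = 0.56668
  40–44: 5 × 0.0462 × 0.888 = 0.20513
Sum = 2.87416
NRR = 0.49020 × 2.87416 = 1.40891

1.409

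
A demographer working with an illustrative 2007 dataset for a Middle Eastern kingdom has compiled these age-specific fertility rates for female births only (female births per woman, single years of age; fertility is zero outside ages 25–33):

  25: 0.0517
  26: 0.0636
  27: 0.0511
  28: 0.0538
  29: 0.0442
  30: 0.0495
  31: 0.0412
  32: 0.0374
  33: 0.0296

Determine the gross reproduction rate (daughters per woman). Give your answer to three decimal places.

Sum of female ASFRs = 0.0517 + 0.0636 + 0.0511 + 0.0538 + 0.0442 + 0.0495 + 0.0412 + 0.0374 + 0.0296 = 0.4221
GRR = 0.4221

0.422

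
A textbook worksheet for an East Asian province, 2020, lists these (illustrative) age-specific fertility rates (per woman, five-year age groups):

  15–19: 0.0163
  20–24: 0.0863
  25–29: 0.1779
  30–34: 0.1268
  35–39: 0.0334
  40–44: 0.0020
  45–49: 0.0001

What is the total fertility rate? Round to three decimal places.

Sum of ASFRs = 0.0163 + 0.0863 + 0.1779 + 0.1268 + 0.0334 + 0.0020 + 0.0001 = 0.4428
TFR = 5 × 0.4428 = 2.214

2.214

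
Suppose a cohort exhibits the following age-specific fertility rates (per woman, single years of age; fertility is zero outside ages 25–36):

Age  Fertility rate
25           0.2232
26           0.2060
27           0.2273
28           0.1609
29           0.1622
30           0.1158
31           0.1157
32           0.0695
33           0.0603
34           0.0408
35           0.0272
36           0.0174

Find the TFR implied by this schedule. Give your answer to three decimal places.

1.426

Sum of ASFRs = 0.2232 + 0.2060 + 0.2273 + 0.1609 + 0.1622 + 0.1158 + 0.1157 + 0.0695 + 0.0603 + 0.0408 + 0.0272 + 0.0174 = 1.4263
TFR = 1.4263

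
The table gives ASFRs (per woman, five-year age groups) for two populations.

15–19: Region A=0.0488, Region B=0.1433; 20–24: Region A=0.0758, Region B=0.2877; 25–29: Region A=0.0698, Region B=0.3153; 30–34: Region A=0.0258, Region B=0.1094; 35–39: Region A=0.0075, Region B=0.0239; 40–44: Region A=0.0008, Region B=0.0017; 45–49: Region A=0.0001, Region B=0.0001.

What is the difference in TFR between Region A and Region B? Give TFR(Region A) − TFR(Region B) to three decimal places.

-3.264

Region A:
  Sum of ASFRs = 0.0488 + 0.0758 + 0.0698 + 0.0258 + 0.0075 + 0.0008 + 0.0001 = 0.2286
  TFR = 5 × 0.2286 = 1.143
Region B:
  Sum of ASFRs = 0.1433 + 0.2877 + 0.3153 + 0.1094 + 0.0239 + 0.0017 + 0.0001 = 0.8814
  TFR = 5 × 0.8814 = 4.407
Difference = 1.143 − 4.407 = -3.264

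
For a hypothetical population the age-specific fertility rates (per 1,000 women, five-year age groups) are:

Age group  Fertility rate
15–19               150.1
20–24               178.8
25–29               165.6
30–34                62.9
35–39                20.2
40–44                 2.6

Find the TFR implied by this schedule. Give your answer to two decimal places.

Sum of ASFRs = 150.1 + 178.8 + 165.6 + 62.9 + 20.2 + 2.6 = 580.2
TFR = 5 × 580.2 / 1000 = 2.901

2.90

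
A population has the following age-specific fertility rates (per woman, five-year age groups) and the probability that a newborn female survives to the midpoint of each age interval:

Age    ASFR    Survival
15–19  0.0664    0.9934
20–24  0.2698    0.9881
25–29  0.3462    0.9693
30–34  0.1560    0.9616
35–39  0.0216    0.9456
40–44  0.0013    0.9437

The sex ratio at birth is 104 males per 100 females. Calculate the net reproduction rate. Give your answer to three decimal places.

2.058

Proportion female at birth = 100 / (100 + 104) = 0.49020.
Each age group contributes 5 × ASFR × survival:
  15–19: 5 × 0.0664 × 0.9934 = 0.32981
  20–24: 5 × 0.2698 × 0.9881 = 1.33295
  25–29: 5 × 0.3462 × 0.9693 = 1.67786
  30–34: 5 × 0.1560 × 0.9616 = 0.75005
  35–39: 5 × 0.0216 × 0.9456 = 0.10212
  40–44: 5 × 0.0013 × 0.9437 = 0.00613
Sum = 4.19892
NRR = 0.49020 × 4.19892 = 2.05831
With NRR above 1 the population is above replacement fertility.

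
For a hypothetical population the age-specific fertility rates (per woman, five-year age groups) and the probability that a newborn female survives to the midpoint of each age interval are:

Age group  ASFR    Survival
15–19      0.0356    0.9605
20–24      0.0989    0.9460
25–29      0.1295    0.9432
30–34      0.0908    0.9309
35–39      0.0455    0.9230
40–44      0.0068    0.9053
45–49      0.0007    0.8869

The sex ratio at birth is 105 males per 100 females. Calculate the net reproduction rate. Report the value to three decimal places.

Proportion female at birth = 100 / (100 + 105) = 0.48780.
Each age group contributes 5 × ASFR × survival:
  15–19: 5 × 0.0356 × 0.9605 = 0.17097
  20–24: 5 × 0.0989 × 0.9460 = 0.46780
  25–29: 5 × 0.1295 × 0.9432 = 0.61072
  30–34: 5 × 0.0908 × 0.9309 = 0.42263
  35–39: 5 × 0.0455 × 0.9230 = 0.20998
  40–44: 5 × 0.0068 × 0.9053 = 0.03078
  45–49: 5 × 0.0007 × 0.8869 = 0.00310
Sum = 1.91598
NRR = 0.48780 × 1.91598 = 0.93462
With NRR below 1 the population is below replacement fertility.

0.935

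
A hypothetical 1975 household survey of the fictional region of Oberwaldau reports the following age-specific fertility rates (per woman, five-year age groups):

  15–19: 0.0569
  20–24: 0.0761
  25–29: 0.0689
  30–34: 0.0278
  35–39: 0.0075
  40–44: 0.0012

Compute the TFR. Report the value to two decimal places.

Sum of ASFRs = 0.0569 + 0.0761 + 0.0689 + 0.0278 + 0.0075 + 0.0012 = 0.2384
TFR = 5 × 0.2384 = 1.192

1.19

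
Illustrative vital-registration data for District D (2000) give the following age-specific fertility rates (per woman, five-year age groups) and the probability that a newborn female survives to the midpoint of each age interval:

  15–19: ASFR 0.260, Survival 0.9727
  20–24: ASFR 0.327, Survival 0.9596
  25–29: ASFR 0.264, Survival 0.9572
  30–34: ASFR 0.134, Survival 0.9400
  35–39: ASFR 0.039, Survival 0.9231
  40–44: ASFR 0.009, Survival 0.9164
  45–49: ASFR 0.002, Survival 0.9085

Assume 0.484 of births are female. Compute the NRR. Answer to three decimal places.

Proportion female at birth = 0.484.
Survival-weighted fertility by age (5·fₓ·Sₓ):
  15–19: 5 × 0.260 × 0.9727 = 1.26451
  20–24: 5 × 0.327 × 0.9596 = 1.56895
  25–29: 5 × 0.264 × 0.9572 = 1.26350
  30–34: 5 × 0.134 × 0.9400 = 0.62980
  35–39: 5 × 0.039 × 0.9231 = 0.18000
  40–44: 5 × 0.009 × 0.9164 = 0.04124
  45–49: 5 × 0.002 × 0.9085 = 0.00909
Sum = 4.95709
NRR = 0.484 × 4.95709 = 2.39923
An NRR exceeding 1 indicates intrinsic growth under these rates.

2.399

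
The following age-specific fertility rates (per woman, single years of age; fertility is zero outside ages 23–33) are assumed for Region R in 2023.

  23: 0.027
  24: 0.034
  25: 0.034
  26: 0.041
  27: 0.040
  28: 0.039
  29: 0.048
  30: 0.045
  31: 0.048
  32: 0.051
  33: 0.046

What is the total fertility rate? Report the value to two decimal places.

0.45

Sum of ASFRs = 0.027 + 0.034 + 0.034 + 0.041 + 0.040 + 0.039 + 0.048 + 0.045 + 0.048 + 0.051 + 0.046 = 0.453
TFR = 0.453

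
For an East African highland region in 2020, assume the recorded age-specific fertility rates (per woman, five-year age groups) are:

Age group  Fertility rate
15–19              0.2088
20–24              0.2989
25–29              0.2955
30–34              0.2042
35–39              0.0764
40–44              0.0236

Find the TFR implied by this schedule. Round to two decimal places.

5.54

Sum of ASFRs = 0.2088 + 0.2989 + 0.2955 + 0.2042 + 0.0764 + 0.0236 = 1.1074
TFR = 5 × 1.1074 = 5.537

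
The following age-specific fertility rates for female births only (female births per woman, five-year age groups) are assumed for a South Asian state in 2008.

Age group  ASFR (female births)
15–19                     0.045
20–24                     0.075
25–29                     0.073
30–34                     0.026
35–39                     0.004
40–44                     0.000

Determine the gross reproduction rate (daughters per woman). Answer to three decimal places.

Sum of female ASFRs = 0.045 + 0.075 + 0.073 + 0.026 + 0.004 + 0.000 = 0.223
GRR = 5 × 0.223 = 1.115

1.115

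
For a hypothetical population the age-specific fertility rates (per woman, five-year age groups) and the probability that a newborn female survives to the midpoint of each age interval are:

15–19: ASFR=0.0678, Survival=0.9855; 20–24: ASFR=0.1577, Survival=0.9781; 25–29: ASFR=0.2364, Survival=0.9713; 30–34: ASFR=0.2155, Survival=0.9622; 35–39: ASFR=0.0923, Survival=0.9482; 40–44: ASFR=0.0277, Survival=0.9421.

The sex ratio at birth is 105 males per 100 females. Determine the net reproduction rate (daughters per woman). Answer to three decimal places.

Proportion female at birth = 100 / (100 + 105) = 0.48780.
Weighting each age-specific rate by interval width and survival:
  15–19: 5 × 0.0678 × 0.9855 = 0.33408
  20–24: 5 × 0.1577 × 0.9781 = 0.77123
  25–29: 5 × 0.2364 × 0.9713 = 1.14808
  30–34: 5 × 0.2155 × 0.9622 = 1.03677
  35–39: 5 × 0.0923 × 0.9482 = 0.43759
  40–44: 5 × 0.0277 × 0.9421 = 0.13048
Sum = 3.85823
NRR = 0.48780 × 3.85823 = 1.88204

1.882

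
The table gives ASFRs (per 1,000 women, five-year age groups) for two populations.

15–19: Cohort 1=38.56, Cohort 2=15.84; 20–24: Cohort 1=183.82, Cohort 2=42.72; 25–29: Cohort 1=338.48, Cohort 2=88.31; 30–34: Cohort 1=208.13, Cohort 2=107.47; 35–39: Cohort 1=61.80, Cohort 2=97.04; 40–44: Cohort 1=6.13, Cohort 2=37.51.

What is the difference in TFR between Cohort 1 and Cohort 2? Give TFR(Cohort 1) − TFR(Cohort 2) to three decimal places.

Cohort 1:
  Sum of ASFRs = 38.56 + 183.82 + 338.48 + 208.13 + 61.80 + 6.13 = 836.92
  TFR = 5 × 836.92 / 1000 = 4.1846
Cohort 2:
  Sum of ASFRs = 15.84 + 42.72 + 88.31 + 107.47 + 97.04 + 37.51 = 388.89
  TFR = 5 × 388.89 / 1000 = 1.94445
Difference = 4.1846 − 1.94445 = 2.24015

2.240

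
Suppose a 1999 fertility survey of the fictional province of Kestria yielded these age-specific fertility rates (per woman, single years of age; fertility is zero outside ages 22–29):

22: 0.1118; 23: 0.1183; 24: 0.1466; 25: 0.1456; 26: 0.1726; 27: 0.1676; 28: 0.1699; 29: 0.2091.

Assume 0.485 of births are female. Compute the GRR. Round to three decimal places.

Proportion female at birth = 0.485.
Sum of ASFRs = 0.1118 + 0.1183 + 0.1466 + 0.1456 + 0.1726 + 0.1676 + 0.1699 + 0.2091 = 1.2415
TFR = 1.2415
GRR = 0.485 × 1.2415 = 0.60213

0.602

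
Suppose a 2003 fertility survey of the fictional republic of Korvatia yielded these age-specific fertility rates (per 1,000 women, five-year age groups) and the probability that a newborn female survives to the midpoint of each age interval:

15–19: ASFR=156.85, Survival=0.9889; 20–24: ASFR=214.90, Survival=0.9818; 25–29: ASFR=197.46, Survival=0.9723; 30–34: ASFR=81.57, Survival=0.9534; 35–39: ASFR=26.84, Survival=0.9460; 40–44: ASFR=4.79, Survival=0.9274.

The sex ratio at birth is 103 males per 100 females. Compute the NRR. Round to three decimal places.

1.640

Proportion female at birth = 100 / (100 + 103) = 0.49261.
Each age group contributes 5 × ASFR × survival:
  15–19: 5 × 156.85/1000 × 0.9889 = 0.77554
  20–24: 5 × 214.90/1000 × 0.9818 = 1.05494
  25–29: 5 × 197.46/1000 × 0.9723 = 0.95995
  30–34: 5 × 81.57/1000 × 0.9534 = 0.38884
  35–39: 5 × 26.84/1000 × 0.9460 = 0.12695
  40–44: 5 × 4.79/1000 × 0.9274 = 0.02221
Sum = 3.32843
NRR = 0.49261 × 3.32843 = 1.63962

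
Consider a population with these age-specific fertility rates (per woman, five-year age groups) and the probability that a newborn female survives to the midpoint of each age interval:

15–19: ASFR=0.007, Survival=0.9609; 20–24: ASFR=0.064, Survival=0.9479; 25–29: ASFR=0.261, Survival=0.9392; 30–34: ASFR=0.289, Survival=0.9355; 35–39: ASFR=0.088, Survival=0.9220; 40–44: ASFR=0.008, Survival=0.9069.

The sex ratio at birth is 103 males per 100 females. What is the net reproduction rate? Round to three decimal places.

1.653

Proportion female at birth = 100 / (100 + 103) = 0.49261.
Survival-weighted fertility by age (5·fₓ·Sₓ):
  15–19: 5 × 0.007 × 0.9609 = 0.03363
  20–24: 5 × 0.064 × 0.9479 = 0.30333
  25–29: 5 × 0.261 × 0.9392 = 1.22566
  30–34: 5 × 0.289 × 0.9355 = 1.35180
  35–39: 5 × 0.088 × 0.9220 = 0.40568
  40–44: 5 × 0.008 × 0.9069 = 0.03628
Sum = 3.35638
NRR = 0.49261 × 3.35638 = 1.65339
NRR > 1, so each generation more than replaces itself.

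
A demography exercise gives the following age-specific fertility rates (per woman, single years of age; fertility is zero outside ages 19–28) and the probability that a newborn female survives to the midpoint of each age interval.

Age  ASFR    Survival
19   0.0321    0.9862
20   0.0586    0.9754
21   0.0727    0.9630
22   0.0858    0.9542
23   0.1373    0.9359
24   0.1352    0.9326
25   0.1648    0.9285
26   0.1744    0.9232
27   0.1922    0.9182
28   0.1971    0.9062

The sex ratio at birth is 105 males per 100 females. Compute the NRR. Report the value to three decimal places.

Proportion female at birth = 100 / (100 + 105) = 0.48780.
Weighting each age-specific rate by interval width and survival:
  19: 1 × 0.0321 × 0.9862 = 0.03166
  20: 1 × 0.0586 × 0.9754 = 0.05716
  21: 1 × 0.0727 × 0.9630 = 0.07001
  22: 1 × 0.0858 × 0.9542 = 0.08187
  23: 1 × 0.1373 × 0.9359 = 0.12850
  24: 1 × 0.1352 × 0.9326 = 0.12609
  25: 1 × 0.1648 × 0.9285 = 0.15302
  26: 1 × 0.1744 × 0.9232 = 0.16101
  27: 1 × 0.1922 × 0.9182 = 0.17648
  28: 1 × 0.1971 × 0.9062 = 0.17861
Sum = 1.16441
NRR = 0.48780 × 1.16441 = 0.56800
With NRR below 1 the population is below replacement fertility.

0.568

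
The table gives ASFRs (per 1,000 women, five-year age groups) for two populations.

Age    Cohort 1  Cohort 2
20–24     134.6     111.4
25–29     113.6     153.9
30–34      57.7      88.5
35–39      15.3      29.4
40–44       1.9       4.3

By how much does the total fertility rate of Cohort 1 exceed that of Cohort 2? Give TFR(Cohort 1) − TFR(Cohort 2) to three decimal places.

Cohort 1:
  Sum of ASFRs = 134.6 + 113.6 + 57.7 + 15.3 + 1.9 = 323.1
  TFR = 5 × 323.1 / 1000 = 1.6155
Cohort 2:
  Sum of ASFRs = 111.4 + 153.9 + 88.5 + 29.4 + 4.3 = 387.5
  TFR = 5 × 387.5 / 1000 = 1.9375
Difference = 1.6155 − 1.9375 = -0.322

-0.322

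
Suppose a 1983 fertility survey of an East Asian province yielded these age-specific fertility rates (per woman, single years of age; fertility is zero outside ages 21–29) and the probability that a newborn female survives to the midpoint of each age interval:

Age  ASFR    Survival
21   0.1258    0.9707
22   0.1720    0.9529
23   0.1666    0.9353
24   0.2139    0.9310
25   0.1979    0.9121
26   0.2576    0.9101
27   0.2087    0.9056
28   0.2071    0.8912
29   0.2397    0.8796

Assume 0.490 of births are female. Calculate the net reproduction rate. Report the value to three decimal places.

0.804

Proportion female at birth = 0.490.
Survival-weighted fertility by age (1·fₓ·Sₓ):
  21: 1 × 0.1258 × 0.9707 = 0.12211
  22: 1 × 0.1720 × 0.9529 = 0.16390
  23: 1 × 0.1666 × 0.9353 = 0.15582
  24: 1 × 0.2139 × 0.9310 = 0.19914
  25: 1 × 0.1979 × 0.9121 = 0.18050
  26: 1 × 0.2576 × 0.9101 = 0.23444
  27: 1 × 0.2087 × 0.9056 = 0.18900
  28: 1 × 0.2071 × 0.8912 = 0.18457
  29: 1 × 0.2397 × 0.8796 = 0.21084
Sum = 1.64032
NRR = 0.490 × 1.64032 = 0.80376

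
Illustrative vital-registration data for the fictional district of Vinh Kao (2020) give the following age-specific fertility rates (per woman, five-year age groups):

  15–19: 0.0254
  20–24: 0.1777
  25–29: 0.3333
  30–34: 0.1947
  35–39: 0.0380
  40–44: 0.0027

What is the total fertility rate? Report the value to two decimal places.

Sum of ASFRs = 0.0254 + 0.1777 + 0.3333 + 0.1947 + 0.0380 + 0.0027 = 0.7718
TFR = 5 × 0.7718 = 3.859

3.86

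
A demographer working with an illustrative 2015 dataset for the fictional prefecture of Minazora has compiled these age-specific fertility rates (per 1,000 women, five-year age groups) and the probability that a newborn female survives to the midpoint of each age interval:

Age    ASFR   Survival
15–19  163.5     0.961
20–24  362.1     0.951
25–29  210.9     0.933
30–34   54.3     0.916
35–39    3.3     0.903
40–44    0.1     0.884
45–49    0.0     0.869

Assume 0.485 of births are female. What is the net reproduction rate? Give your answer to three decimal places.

Proportion female at birth = 0.485.
Weighting each age-specific rate by interval width and survival:
  15–19: 5 × 163.5/1000 × 0.961 = 0.78562
  20–24: 5 × 362.1/1000 × 0.951 = 1.72179
  25–29: 5 × 210.9/1000 × 0.933 = 0.98385
  30–34: 5 × 54.3/1000 × 0.916 = 0.24869
  35–39: 5 × 3.3/1000 × 0.903 = 0.01490
  40–44: 5 × 0.1/1000 × 0.884 = 0.00044
  45–49: 5 × 0.0/1000 × 0.869 = 0.00000
Sum = 3.75529
NRR = 0.485 × 3.75529 = 1.82132

1.821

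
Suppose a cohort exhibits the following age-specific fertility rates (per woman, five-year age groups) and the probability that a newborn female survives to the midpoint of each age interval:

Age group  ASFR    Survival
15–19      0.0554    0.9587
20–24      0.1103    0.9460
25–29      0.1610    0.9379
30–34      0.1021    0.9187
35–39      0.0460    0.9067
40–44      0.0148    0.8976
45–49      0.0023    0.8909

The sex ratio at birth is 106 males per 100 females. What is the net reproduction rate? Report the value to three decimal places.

1.115

Proportion female at birth = 100 / (100 + 106) = 0.48544.
Per-age-group product (5 × ASFR × survival probability):
  15–19: 5 × 0.0554 × 0.9587 = 0.26556
  20–24: 5 × 0.1103 × 0.9460 = 0.52172
  25–29: 5 × 0.1610 × 0.9379 = 0.75501
  30–34: 5 × 0.1021 × 0.9187 = 0.46900
  35–39: 5 × 0.0460 × 0.9067 = 0.20854
  40–44: 5 × 0.0148 × 0.8976 = 0.06642
  45–49: 5 × 0.0023 × 0.8909 = 0.01025
Sum = 2.29650
NRR = 0.48544 × 2.29650 = 1.11481
An NRR exceeding 1 indicates intrinsic growth under these rates.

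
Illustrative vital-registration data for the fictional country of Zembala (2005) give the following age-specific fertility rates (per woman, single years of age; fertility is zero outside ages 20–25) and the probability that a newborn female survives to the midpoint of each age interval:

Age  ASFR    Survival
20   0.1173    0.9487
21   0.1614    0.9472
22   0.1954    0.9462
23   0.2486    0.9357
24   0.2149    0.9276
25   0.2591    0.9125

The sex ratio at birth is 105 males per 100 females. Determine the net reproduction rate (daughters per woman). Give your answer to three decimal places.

Proportion female at birth = 100 / (100 + 105) = 0.48780.
Each age group contributes 1 × ASFR × survival:
  20: 1 × 0.1173 × 0.9487 = 0.11128
  21: 1 × 0.1614 × 0.9472 = 0.15288
  22: 1 × 0.1954 × 0.9462 = 0.18489
  23: 1 × 0.2486 × 0.9357 = 0.23262
  24: 1 × 0.2149 × 0.9276 = 0.19934
  25: 1 × 0.2591 × 0.9125 = 0.23643
Sum = 1.11744
NRR = 0.48780 × 1.11744 = 0.54509
An NRR under 1 implies long-run decline under these rates.

0.545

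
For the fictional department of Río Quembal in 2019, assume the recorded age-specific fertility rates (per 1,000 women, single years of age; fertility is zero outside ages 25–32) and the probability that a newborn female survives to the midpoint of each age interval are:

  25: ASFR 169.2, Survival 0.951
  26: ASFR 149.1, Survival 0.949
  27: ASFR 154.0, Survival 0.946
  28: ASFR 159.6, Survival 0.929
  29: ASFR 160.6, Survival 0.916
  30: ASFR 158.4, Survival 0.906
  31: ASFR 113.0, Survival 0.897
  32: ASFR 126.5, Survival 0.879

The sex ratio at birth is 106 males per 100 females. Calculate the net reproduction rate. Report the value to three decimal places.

0.534

Proportion female at birth = 100 / (100 + 106) = 0.48544.
Per-age-group product (1 × ASFR × survival probability):
  25: 1 × 169.2/1000 × 0.951 = 0.16091
  26: 1 × 149.1/1000 × 0.949 = 0.14150
  27: 1 × 154.0/1000 × 0.946 = 0.14568
  28: 1 × 159.6/1000 × 0.929 = 0.14827
  29: 1 × 160.6/1000 × 0.916 = 0.14711
  30: 1 × 158.4/1000 × 0.906 = 0.14351
  31: 1 × 113.0/1000 × 0.897 = 0.10136
  32: 1 × 126.5/1000 × 0.879 = 0.11119
Sum = 1.09953
NRR = 0.48544 × 1.09953 = 0.53376
With NRR below 1 the population is below replacement fertility.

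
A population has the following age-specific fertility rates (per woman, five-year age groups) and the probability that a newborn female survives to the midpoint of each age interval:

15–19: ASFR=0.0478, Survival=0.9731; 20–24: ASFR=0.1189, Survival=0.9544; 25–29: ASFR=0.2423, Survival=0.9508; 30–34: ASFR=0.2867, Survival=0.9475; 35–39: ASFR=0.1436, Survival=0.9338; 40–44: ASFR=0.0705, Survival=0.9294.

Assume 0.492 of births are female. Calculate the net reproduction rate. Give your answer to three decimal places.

Proportion female at birth = 0.492.
Each age group contributes 5 × ASFR × survival:
  15–19: 5 × 0.0478 × 0.9731 = 0.23257
  20–24: 5 × 0.1189 × 0.9544 = 0.56739
  25–29: 5 × 0.2423 × 0.9508 = 1.15189
  30–34: 5 × 0.2867 × 0.9475 = 1.35824
  35–39: 5 × 0.1436 × 0.9338 = 0.67047
  40–44: 5 × 0.0705 × 0.9294 = 0.32761
Sum = 4.30817
NRR = 0.492 × 4.30817 = 2.11962

2.120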